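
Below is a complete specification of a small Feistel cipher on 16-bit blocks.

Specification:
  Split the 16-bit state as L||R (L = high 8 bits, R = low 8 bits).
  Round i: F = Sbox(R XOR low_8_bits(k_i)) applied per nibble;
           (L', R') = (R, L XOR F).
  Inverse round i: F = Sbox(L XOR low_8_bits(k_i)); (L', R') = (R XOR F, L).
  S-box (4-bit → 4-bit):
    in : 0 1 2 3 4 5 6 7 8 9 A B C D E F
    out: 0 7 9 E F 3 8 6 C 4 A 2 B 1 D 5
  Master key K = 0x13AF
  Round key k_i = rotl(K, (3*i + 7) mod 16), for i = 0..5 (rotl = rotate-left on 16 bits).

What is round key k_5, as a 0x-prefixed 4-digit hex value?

0xEBC4

K = 0x13AF
k_0 = rotl(K, (3*0+7) mod 16) = rotl(K, 7) = 0xD789
k_1 = rotl(K, (3*1+7) mod 16) = rotl(K, 10) = 0xBC4E
k_2 = rotl(K, (3*2+7) mod 16) = rotl(K, 13) = 0xE275
k_3 = rotl(K, (3*3+7) mod 16) = rotl(K, 0) = 0x13AF
k_4 = rotl(K, (3*4+7) mod 16) = rotl(K, 3) = 0x9D78
k_5 = rotl(K, (3*5+7) mod 16) = rotl(K, 6) = 0xEBC4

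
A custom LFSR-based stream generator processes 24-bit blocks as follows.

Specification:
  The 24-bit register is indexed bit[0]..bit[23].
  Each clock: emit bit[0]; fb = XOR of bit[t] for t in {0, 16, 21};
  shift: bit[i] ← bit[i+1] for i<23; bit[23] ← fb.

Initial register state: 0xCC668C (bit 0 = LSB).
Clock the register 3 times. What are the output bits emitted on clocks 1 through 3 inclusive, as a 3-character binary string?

001

reg_0 = 0xCC668C
clock 1: out=0, reg = 0x663346
clock 2: out=0, reg = 0xB319A3
clock 3: out=1, reg = 0xD98CD1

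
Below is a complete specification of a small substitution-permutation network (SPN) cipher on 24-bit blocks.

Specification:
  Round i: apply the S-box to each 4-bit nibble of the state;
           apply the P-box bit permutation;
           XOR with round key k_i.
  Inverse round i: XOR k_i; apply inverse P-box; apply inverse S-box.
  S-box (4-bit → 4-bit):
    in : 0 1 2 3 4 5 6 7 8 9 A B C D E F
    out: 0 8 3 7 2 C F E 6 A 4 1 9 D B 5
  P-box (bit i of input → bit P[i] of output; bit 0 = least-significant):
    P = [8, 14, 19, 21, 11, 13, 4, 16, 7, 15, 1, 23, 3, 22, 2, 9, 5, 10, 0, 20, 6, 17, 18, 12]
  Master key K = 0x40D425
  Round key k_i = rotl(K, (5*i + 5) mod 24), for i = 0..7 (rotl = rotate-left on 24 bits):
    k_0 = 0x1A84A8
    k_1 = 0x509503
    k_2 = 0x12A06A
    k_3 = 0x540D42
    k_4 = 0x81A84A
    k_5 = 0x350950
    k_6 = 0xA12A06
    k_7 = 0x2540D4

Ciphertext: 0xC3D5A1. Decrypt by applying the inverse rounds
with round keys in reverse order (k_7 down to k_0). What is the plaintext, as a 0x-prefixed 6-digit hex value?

s_0 = ciphertext = 0xC3D5A1
s_1 = InvRound(s_0, k_7) = 0x6389AC
s_2 = InvRound(s_1, k_6) = 0x4BE64B
s_3 = InvRound(s_2, k_5) = 0x87E836
s_4 = InvRound(s_3, k_4) = 0x3BF0A4
s_5 = InvRound(s_4, k_3) = 0x6283E6
s_6 = InvRound(s_5, k_2) = 0x016B4C
s_7 = InvRound(s_6, k_1) = 0xC768E4
s_8 = InvRound(s_7, k_0) = 0xF939E8

0xF939E8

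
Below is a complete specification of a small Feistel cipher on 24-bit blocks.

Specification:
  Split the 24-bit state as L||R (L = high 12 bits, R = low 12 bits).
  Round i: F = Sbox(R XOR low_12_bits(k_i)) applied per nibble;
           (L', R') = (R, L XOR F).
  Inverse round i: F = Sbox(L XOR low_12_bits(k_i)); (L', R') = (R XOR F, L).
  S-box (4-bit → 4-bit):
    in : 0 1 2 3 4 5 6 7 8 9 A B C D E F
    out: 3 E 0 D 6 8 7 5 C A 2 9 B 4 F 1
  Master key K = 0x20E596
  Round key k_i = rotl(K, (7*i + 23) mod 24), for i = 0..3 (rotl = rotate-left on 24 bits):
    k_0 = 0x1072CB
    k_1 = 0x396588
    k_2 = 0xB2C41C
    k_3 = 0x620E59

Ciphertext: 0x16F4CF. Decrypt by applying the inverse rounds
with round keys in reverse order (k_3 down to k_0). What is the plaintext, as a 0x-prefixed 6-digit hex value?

s_0 = ciphertext = 0x16F4CF
s_1 = InvRound(s_0, k_3) = 0x51816F
s_2 = InvRound(s_1, k_2) = 0xF59518
s_3 = InvRound(s_2, k_1) = 0x756F59
s_4 = InvRound(s_3, k_0) = 0x7FD756

0x7FD756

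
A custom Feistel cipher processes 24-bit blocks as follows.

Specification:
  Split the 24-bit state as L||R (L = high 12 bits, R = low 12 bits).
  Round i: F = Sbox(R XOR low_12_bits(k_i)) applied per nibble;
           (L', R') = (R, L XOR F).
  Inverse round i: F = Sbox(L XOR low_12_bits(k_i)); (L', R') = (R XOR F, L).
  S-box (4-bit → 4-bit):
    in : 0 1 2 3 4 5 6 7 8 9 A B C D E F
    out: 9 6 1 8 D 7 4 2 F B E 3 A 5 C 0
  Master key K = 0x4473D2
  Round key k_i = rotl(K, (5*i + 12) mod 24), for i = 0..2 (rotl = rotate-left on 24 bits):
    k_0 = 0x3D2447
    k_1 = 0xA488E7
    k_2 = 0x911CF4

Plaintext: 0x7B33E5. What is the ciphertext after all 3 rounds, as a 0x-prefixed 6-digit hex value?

s_0 = plaintext = 0x7B33E5
s_1 = Round(s_0, k_0) = 0x3E5552
s_2 = Round(s_1, k_1) = 0x5526D2
s_3 = Round(s_2, k_2) = 0x6D2B46

0x6D2B46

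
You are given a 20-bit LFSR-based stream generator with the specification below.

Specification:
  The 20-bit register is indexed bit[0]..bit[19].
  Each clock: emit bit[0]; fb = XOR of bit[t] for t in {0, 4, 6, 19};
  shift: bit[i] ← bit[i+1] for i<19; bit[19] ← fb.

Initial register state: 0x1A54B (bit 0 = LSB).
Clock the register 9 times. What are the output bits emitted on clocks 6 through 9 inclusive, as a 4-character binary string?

0101

reg_0 = 0x1A54B
clock 1: out=1, reg = 0x0D2A5
clock 2: out=1, reg = 0x86952
clock 3: out=0, reg = 0xC34A9
clock 4: out=1, reg = 0x61A54
clock 5: out=0, reg = 0x30D2A
clock 6: out=0, reg = 0x18695
clock 7: out=1, reg = 0x0C34A
clock 8: out=0, reg = 0x861A5
clock 9: out=1, reg = 0x430D2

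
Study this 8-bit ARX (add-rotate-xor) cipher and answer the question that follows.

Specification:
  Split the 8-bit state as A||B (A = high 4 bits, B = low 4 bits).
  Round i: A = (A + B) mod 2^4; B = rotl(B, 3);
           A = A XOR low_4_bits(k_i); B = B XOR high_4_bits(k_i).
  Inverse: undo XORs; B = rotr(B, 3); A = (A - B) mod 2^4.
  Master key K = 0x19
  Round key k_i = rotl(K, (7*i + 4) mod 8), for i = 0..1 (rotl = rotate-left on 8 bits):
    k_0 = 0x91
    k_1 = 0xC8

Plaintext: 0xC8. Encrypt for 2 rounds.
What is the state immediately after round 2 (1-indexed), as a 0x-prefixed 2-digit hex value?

0xA2

s_0 = plaintext = 0xC8
s_1 = Round(s_0, k_0) = 0x5D
s_2 = Round(s_1, k_1) = 0xA2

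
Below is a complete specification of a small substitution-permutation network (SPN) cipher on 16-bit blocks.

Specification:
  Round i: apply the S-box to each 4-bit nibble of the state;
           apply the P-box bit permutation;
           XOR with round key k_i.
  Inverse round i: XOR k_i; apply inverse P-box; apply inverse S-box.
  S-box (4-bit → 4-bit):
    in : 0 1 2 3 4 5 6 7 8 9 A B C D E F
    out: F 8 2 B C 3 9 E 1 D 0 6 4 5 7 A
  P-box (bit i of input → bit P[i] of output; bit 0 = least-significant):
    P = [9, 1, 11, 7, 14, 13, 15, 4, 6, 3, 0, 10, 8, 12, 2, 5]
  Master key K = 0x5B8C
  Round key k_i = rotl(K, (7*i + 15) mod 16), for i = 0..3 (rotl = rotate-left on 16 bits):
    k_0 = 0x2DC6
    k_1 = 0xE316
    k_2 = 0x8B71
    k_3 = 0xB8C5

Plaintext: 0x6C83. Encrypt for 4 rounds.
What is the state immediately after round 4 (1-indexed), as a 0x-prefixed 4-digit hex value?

s_0 = plaintext = 0x6C83
s_1 = Round(s_0, k_0) = 0x6E65
s_2 = Round(s_1, k_1) = 0xA06D
s_3 = Round(s_2, k_2) = 0xC528
s_4 = Round(s_3, k_3) = 0x9A89

0x9A89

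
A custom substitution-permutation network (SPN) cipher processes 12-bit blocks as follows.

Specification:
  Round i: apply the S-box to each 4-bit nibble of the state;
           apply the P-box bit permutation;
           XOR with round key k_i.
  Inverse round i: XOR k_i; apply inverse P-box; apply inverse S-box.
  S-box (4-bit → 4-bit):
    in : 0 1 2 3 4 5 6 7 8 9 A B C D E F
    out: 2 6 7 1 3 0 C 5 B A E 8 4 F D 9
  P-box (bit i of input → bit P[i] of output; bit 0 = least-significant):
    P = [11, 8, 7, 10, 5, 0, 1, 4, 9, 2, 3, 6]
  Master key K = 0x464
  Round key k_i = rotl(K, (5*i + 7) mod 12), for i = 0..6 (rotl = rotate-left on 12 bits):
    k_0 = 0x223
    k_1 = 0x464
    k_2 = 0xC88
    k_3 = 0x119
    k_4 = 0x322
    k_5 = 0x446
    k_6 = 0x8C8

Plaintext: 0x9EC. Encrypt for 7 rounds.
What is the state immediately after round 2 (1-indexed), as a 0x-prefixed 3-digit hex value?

0x65B

s_0 = plaintext = 0x9EC
s_1 = Round(s_0, k_0) = 0x2D5
s_2 = Round(s_1, k_1) = 0x65B
s_3 = Round(s_2, k_2) = 0x8C0
s_4 = Round(s_3, k_3) = 0x25F
s_5 = Round(s_4, k_4) = 0xD2E
s_6 = Round(s_5, k_5) = 0xAA9
s_7 = Round(s_6, k_6) = 0xD97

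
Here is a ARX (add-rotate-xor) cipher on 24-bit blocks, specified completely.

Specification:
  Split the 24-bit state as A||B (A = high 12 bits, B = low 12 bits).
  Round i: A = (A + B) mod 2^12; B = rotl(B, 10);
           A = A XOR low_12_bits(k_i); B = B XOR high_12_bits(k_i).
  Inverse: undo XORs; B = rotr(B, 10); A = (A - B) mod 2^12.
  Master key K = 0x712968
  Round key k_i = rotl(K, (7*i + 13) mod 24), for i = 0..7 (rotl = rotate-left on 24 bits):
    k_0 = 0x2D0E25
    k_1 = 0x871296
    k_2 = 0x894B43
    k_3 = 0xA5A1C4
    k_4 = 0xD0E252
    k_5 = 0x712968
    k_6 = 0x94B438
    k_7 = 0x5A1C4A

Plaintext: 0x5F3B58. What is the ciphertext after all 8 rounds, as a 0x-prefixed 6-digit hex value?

s_0 = plaintext = 0x5F3B58
s_1 = Round(s_0, k_0) = 0xF6E006
s_2 = Round(s_1, k_1) = 0xDE2070
s_3 = Round(s_2, k_2) = 0x511888
s_4 = Round(s_3, k_3) = 0xC5D878
s_5 = Round(s_4, k_4) = 0x687F10
s_6 = Round(s_5, k_5) = 0xCFF4D6
s_7 = Round(s_6, k_6) = 0x5ED07E
s_8 = Round(s_7, k_7) = 0xA21DBE

0xA21DBE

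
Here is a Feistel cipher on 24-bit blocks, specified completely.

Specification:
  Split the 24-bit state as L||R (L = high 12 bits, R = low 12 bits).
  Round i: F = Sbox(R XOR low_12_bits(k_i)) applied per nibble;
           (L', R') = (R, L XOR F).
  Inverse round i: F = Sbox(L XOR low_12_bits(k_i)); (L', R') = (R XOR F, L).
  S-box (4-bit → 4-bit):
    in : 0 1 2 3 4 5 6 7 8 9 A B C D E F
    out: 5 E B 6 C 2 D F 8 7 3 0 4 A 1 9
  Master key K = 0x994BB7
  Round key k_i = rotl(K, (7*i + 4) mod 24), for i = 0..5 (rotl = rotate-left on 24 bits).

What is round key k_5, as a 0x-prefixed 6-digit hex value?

0xDBCCA5

K = 0x994BB7
k_0 = rotl(K, (7*0+4) mod 24) = rotl(K, 4) = 0x94BB79
k_1 = rotl(K, (7*1+4) mod 24) = rotl(K, 11) = 0x5DBCCA
k_2 = rotl(K, (7*2+4) mod 24) = rotl(K, 18) = 0xDE652E
k_3 = rotl(K, (7*3+4) mod 24) = rotl(K, 1) = 0x32976F
k_4 = rotl(K, (7*4+4) mod 24) = rotl(K, 8) = 0x4BB799
k_5 = rotl(K, (7*5+4) mod 24) = rotl(K, 15) = 0xDBCCA5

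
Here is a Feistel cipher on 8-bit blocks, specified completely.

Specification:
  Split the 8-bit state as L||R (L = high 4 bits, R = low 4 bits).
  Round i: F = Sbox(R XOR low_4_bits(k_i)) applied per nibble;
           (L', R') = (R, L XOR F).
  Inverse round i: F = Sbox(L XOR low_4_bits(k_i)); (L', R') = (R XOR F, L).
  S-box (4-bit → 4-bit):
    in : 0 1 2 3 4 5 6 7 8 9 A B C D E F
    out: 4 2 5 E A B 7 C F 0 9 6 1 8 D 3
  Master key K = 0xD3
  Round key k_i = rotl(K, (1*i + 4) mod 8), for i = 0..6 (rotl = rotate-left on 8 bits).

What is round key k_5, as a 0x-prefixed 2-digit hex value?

0xA7

K = 0xD3
k_0 = rotl(K, (1*0+4) mod 8) = rotl(K, 4) = 0x3D
k_1 = rotl(K, (1*1+4) mod 8) = rotl(K, 5) = 0x7A
k_2 = rotl(K, (1*2+4) mod 8) = rotl(K, 6) = 0xF4
k_3 = rotl(K, (1*3+4) mod 8) = rotl(K, 7) = 0xE9
k_4 = rotl(K, (1*4+4) mod 8) = rotl(K, 0) = 0xD3
k_5 = rotl(K, (1*5+4) mod 8) = rotl(K, 1) = 0xA7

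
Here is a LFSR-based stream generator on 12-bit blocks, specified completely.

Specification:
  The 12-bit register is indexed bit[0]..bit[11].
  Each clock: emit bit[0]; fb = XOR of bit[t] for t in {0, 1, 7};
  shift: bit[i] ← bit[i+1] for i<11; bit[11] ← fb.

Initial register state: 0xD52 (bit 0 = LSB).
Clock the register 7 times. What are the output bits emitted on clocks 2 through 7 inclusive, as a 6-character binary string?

reg_0 = 0xD52
clock 1: out=0, reg = 0xEA9
clock 2: out=1, reg = 0x754
clock 3: out=0, reg = 0x3AA
clock 4: out=0, reg = 0x1D5
clock 5: out=1, reg = 0x0EA
clock 6: out=0, reg = 0x075
clock 7: out=1, reg = 0x83A

100101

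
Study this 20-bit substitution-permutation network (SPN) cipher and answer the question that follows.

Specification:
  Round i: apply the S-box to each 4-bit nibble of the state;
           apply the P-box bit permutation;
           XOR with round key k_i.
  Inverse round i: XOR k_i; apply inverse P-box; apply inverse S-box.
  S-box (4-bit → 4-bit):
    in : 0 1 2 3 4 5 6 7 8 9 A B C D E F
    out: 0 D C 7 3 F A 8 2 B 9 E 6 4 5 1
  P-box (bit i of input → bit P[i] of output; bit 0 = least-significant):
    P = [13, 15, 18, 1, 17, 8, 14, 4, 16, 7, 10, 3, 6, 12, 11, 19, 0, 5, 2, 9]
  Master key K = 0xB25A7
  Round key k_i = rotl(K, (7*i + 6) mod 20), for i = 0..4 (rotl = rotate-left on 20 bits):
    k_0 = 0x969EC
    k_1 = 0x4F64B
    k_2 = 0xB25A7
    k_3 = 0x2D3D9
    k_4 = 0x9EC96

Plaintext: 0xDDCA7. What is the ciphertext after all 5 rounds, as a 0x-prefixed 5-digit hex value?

0x9C5FA

s_0 = plaintext = 0xDDCA7
s_1 = Round(s_0, k_0) = 0xB657A
s_2 = Round(s_1, k_1) = 0xDC0F5
s_3 = Round(s_2, k_2) = 0xD9DA1
s_4 = Round(s_3, k_3) = 0xCE78F
s_5 = Round(s_4, k_4) = 0x9C5FA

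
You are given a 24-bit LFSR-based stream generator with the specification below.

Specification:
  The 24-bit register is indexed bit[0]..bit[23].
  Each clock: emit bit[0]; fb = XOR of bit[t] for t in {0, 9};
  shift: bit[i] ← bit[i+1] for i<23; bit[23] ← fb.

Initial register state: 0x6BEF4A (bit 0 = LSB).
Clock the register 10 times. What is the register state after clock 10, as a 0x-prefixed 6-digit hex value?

reg_0 = 0x6BEF4A
clock 1: out=0, reg = 0xB5F7A5
clock 2: out=1, reg = 0x5AFBD2
clock 3: out=0, reg = 0xAD7DE9
clock 4: out=1, reg = 0xD6BEF4
clock 5: out=0, reg = 0xEB5F7A
clock 6: out=0, reg = 0xF5AFBD
clock 7: out=1, reg = 0x7AD7DE
clock 8: out=0, reg = 0xBD6BEF
clock 9: out=1, reg = 0x5EB5F7
clock 10: out=1, reg = 0xAF5AFB

0xAF5AFB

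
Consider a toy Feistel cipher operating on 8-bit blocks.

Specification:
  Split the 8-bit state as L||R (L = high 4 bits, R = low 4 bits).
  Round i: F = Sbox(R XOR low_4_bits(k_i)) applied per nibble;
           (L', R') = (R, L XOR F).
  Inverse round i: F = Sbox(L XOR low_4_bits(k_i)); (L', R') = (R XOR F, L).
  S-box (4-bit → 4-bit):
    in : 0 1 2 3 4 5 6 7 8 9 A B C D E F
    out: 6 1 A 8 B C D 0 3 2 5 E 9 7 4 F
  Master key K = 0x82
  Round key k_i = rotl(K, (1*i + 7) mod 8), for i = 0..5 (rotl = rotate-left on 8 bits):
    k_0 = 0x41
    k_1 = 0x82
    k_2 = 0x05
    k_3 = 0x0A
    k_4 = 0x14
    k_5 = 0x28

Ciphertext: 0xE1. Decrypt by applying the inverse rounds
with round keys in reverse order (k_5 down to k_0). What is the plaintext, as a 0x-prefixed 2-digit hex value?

s_0 = ciphertext = 0xE1
s_1 = InvRound(s_0, k_5) = 0xCE
s_2 = InvRound(s_1, k_4) = 0xDC
s_3 = InvRound(s_2, k_3) = 0xCD
s_4 = InvRound(s_3, k_2) = 0xFC
s_5 = InvRound(s_4, k_1) = 0xBF
s_6 = InvRound(s_5, k_0) = 0xAB

0xAB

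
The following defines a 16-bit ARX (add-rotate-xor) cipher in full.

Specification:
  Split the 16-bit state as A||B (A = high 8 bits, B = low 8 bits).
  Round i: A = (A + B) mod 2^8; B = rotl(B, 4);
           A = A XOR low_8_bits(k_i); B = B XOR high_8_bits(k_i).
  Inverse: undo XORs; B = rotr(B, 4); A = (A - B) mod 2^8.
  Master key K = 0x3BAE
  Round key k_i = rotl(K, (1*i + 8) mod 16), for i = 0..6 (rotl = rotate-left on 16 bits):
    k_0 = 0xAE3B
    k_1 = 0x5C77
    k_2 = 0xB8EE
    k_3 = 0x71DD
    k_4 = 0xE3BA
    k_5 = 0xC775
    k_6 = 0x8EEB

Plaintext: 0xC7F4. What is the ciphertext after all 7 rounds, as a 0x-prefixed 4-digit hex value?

0xBA9A

s_0 = plaintext = 0xC7F4
s_1 = Round(s_0, k_0) = 0x80E1
s_2 = Round(s_1, k_1) = 0x1642
s_3 = Round(s_2, k_2) = 0xB69C
s_4 = Round(s_3, k_3) = 0x8FB8
s_5 = Round(s_4, k_4) = 0xFD68
s_6 = Round(s_5, k_5) = 0x1041
s_7 = Round(s_6, k_6) = 0xBA9A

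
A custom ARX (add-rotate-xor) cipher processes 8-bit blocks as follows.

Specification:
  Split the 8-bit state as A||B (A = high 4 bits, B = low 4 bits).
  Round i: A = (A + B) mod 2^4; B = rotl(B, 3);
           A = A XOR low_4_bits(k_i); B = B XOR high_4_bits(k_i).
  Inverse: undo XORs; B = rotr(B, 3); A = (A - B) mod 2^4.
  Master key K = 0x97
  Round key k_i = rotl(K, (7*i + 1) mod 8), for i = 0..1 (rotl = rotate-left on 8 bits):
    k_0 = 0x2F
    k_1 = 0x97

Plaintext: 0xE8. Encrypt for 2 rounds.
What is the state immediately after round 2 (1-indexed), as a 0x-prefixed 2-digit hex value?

0x8A

s_0 = plaintext = 0xE8
s_1 = Round(s_0, k_0) = 0x96
s_2 = Round(s_1, k_1) = 0x8A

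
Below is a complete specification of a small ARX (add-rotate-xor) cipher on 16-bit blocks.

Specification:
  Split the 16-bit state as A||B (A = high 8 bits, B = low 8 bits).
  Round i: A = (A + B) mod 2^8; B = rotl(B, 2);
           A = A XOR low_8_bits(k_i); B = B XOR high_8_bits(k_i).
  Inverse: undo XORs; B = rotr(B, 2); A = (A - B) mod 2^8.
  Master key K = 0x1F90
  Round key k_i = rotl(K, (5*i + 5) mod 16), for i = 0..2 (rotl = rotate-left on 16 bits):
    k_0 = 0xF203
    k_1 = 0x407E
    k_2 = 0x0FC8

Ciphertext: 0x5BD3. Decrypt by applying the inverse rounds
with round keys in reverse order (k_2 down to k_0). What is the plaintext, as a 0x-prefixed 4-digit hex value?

0x7BCB

s_0 = ciphertext = 0x5BD3
s_1 = InvRound(s_0, k_2) = 0x5C37
s_2 = InvRound(s_1, k_1) = 0x45DD
s_3 = InvRound(s_2, k_0) = 0x7BCB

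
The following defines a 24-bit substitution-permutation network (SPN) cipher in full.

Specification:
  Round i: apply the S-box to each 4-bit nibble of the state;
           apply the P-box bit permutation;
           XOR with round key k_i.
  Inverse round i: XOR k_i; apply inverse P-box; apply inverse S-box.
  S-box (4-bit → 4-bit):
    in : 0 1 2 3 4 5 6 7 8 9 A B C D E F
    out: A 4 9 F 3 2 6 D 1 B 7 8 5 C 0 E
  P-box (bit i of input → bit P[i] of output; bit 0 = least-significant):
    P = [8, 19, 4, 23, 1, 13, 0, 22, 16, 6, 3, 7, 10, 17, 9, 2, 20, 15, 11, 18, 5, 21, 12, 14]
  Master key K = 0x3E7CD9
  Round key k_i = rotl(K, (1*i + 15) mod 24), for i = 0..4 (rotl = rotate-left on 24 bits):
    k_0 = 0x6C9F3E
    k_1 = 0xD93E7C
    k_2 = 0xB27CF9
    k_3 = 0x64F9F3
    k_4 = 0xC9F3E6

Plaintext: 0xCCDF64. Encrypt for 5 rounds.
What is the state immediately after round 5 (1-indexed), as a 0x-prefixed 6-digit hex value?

s_0 = plaintext = 0xCCDF64
s_1 = Round(s_0, k_0) = 0x74A4D3
s_2 = Round(s_1, k_1) = 0x02E90D
s_3 = Round(s_2, k_2) = 0x471C29
s_4 = Round(s_3, k_3) = 0x99F2D9
s_5 = Round(s_4, k_4) = 0x363043

0x363043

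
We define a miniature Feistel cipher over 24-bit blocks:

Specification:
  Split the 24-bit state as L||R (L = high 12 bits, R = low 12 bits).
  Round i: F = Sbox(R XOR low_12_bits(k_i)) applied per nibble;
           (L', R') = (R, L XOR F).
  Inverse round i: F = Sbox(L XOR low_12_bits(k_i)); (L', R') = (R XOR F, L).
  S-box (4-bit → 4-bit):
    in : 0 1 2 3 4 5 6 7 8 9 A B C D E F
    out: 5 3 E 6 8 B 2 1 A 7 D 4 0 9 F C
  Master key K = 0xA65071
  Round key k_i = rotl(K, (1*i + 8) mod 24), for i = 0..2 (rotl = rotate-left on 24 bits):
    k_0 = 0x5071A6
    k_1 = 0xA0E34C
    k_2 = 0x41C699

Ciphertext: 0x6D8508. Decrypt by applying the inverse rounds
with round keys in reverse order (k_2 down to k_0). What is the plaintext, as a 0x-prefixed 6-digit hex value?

s_0 = ciphertext = 0x6D8508
s_1 = InvRound(s_0, k_2) = 0x08B6D8
s_2 = InvRound(s_1, k_1) = 0x0D908B
s_3 = InvRound(s_2, k_0) = 0x3970D9

0x3970D9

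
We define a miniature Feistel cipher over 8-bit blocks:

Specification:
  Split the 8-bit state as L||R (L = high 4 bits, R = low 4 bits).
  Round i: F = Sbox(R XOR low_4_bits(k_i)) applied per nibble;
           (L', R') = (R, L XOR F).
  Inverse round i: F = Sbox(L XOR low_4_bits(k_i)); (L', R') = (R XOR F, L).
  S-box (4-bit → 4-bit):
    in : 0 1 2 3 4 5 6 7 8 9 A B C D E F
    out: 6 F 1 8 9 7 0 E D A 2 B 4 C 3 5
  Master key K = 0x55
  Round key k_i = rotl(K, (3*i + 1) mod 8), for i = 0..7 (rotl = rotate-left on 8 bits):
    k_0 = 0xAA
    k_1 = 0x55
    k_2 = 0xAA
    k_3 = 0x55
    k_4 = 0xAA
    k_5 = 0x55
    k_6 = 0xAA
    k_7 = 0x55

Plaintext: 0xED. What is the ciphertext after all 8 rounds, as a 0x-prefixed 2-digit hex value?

0x06

s_0 = plaintext = 0xED
s_1 = Round(s_0, k_0) = 0xD0
s_2 = Round(s_1, k_1) = 0x0A
s_3 = Round(s_2, k_2) = 0xA6
s_4 = Round(s_3, k_3) = 0x62
s_5 = Round(s_4, k_4) = 0x2B
s_6 = Round(s_5, k_5) = 0xB1
s_7 = Round(s_6, k_6) = 0x10
s_8 = Round(s_7, k_7) = 0x06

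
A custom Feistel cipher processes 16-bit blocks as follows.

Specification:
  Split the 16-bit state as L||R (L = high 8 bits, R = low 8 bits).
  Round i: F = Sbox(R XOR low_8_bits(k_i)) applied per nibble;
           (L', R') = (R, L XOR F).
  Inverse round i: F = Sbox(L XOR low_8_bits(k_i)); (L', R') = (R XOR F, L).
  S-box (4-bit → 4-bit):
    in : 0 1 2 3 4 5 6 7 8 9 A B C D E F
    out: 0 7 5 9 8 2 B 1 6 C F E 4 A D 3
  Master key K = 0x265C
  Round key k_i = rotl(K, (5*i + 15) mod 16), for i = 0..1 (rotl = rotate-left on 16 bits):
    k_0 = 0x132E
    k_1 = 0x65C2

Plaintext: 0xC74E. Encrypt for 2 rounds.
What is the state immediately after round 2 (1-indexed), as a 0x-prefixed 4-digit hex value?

0x77AC

s_0 = plaintext = 0xC74E
s_1 = Round(s_0, k_0) = 0x4E77
s_2 = Round(s_1, k_1) = 0x77AC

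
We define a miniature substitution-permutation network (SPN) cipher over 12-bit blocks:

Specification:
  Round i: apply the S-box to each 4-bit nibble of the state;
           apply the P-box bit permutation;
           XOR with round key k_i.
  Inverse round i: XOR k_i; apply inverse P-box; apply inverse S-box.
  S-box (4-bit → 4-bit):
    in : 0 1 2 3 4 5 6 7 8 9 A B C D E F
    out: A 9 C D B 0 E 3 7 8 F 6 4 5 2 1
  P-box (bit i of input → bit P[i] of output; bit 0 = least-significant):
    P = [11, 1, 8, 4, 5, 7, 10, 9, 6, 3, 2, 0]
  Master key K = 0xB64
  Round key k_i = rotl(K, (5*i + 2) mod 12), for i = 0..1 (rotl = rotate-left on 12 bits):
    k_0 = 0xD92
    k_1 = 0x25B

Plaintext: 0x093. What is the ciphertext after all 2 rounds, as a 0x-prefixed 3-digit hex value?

s_0 = plaintext = 0x093
s_1 = Round(s_0, k_0) = 0x68B
s_2 = Round(s_1, k_1) = 0x7F4

0x7F4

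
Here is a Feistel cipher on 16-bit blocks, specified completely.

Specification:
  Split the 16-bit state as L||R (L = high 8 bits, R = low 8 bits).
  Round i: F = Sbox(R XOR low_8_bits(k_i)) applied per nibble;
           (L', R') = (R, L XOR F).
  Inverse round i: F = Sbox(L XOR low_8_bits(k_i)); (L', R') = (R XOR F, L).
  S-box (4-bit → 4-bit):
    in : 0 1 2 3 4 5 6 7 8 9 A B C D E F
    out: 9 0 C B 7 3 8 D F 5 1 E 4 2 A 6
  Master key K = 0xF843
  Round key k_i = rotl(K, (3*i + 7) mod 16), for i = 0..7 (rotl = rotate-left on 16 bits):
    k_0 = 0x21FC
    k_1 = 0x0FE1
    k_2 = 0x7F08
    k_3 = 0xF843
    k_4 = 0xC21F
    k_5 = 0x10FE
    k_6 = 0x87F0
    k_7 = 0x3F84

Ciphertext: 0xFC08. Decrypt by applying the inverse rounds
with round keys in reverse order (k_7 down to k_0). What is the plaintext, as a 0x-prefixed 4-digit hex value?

0xB972

s_0 = ciphertext = 0xFC08
s_1 = InvRound(s_0, k_7) = 0xD7FC
s_2 = InvRound(s_1, k_6) = 0x31D7
s_3 = InvRound(s_2, k_5) = 0x9131
s_4 = InvRound(s_3, k_4) = 0xCB91
s_5 = InvRound(s_4, k_3) = 0x6ECB
s_6 = InvRound(s_5, k_2) = 0x436E
s_7 = InvRound(s_6, k_1) = 0x7243
s_8 = InvRound(s_7, k_0) = 0xB972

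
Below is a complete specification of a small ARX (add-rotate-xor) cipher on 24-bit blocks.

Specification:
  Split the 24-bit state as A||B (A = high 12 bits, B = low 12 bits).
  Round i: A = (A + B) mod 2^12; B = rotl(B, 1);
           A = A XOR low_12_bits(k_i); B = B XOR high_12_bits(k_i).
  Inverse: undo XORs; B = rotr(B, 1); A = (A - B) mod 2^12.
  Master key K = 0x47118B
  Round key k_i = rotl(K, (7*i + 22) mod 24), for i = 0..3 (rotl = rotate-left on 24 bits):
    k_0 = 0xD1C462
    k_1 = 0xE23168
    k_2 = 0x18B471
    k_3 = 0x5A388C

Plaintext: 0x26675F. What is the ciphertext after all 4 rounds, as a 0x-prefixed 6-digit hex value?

0x9B132B

s_0 = plaintext = 0x26675F
s_1 = Round(s_0, k_0) = 0xDA73A2
s_2 = Round(s_1, k_1) = 0x021967
s_3 = Round(s_2, k_2) = 0xDF9344
s_4 = Round(s_3, k_3) = 0x9B132B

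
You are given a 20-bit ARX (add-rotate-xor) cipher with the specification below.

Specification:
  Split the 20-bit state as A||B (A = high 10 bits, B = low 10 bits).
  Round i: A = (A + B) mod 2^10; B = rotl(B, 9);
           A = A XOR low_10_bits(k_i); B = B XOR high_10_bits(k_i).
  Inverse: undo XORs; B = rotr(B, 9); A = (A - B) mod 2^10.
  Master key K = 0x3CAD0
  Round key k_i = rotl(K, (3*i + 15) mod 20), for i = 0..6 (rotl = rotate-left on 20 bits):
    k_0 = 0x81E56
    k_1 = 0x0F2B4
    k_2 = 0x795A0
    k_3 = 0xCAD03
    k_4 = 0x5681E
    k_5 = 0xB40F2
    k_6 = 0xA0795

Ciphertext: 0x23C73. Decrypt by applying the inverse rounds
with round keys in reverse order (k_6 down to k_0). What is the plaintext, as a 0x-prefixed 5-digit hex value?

0xFFF51

s_0 = ciphertext = 0x23C73
s_1 = InvRound(s_0, k_6) = 0x4D5E5
s_2 = InvRound(s_1, k_5) = 0xD726B
s_3 = InvRound(s_2, k_4) = 0x37E63
s_4 = InvRound(s_3, k_3) = 0xD3290
s_5 = InvRound(s_4, k_2) = 0x006EB
s_6 = InvRound(s_5, k_1) = 0x419AF
s_7 = InvRound(s_6, k_0) = 0xFFF51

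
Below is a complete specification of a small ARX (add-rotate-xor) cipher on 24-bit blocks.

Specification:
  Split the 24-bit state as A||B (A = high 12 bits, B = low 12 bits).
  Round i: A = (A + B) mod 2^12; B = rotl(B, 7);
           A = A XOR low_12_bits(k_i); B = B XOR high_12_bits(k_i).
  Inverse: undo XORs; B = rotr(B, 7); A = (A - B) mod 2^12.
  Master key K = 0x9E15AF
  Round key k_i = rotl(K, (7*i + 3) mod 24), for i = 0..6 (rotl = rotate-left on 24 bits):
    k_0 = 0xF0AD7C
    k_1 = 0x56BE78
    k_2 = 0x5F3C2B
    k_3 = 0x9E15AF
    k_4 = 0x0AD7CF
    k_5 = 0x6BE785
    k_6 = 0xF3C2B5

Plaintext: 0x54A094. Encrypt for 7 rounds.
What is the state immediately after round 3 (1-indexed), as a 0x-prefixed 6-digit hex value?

s_0 = plaintext = 0x54A094
s_1 = Round(s_0, k_0) = 0x8A250E
s_2 = Round(s_1, k_1) = 0x3C8243
s_3 = Round(s_2, k_2) = 0xA20461
s_4 = Round(s_3, k_3) = 0xB2E942
s_5 = Round(s_4, k_4) = 0x3BF1E7
s_6 = Round(s_5, k_5) = 0x223531
s_7 = Round(s_6, k_6) = 0x5E1795

0xA20461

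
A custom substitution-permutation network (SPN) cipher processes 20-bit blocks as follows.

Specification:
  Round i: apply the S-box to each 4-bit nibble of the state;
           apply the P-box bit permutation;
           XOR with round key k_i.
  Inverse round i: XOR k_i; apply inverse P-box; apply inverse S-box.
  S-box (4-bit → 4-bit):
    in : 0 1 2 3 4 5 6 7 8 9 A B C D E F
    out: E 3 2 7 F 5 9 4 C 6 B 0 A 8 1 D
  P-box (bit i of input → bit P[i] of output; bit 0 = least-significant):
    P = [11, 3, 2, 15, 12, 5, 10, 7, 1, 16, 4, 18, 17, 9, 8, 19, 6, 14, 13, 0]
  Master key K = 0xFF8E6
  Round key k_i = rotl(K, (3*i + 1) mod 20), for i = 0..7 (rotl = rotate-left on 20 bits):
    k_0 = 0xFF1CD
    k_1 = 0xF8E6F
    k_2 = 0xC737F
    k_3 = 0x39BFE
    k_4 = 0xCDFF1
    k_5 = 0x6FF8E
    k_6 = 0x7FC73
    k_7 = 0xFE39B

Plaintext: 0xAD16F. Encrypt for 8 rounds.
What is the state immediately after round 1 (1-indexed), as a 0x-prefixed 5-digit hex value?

s_0 = plaintext = 0xAD16F
s_1 = Round(s_0, k_0) = 0x6290A
s_2 = Round(s_1, k_1) = 0xE0096
s_3 = Round(s_2, k_2) = 0x1FC0F
s_4 = Round(s_3, k_3) = 0xC561A
s_5 = Round(s_4, k_4) = 0xA06DA
s_6 = Round(s_5, k_5) = 0xA3445
s_7 = Round(s_6, k_6) = 0x0A384
s_8 = Round(s_7, k_7) = 0x40D04

0x6290A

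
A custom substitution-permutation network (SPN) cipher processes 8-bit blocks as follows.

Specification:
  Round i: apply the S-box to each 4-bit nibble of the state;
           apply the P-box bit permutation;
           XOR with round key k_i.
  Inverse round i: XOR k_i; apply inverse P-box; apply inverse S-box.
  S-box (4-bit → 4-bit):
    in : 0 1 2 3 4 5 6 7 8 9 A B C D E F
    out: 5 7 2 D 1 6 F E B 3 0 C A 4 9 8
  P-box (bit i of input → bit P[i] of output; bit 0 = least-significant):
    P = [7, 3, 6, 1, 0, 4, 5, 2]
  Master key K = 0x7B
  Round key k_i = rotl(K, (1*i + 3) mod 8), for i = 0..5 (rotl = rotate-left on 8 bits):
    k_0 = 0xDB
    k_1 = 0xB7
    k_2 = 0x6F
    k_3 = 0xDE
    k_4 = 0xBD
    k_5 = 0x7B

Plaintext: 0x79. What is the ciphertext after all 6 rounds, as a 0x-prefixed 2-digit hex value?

s_0 = plaintext = 0x79
s_1 = Round(s_0, k_0) = 0x67
s_2 = Round(s_1, k_1) = 0xC8
s_3 = Round(s_2, k_2) = 0xF1
s_4 = Round(s_3, k_3) = 0x12
s_5 = Round(s_4, k_4) = 0x84
s_6 = Round(s_5, k_5) = 0xEE

0xEE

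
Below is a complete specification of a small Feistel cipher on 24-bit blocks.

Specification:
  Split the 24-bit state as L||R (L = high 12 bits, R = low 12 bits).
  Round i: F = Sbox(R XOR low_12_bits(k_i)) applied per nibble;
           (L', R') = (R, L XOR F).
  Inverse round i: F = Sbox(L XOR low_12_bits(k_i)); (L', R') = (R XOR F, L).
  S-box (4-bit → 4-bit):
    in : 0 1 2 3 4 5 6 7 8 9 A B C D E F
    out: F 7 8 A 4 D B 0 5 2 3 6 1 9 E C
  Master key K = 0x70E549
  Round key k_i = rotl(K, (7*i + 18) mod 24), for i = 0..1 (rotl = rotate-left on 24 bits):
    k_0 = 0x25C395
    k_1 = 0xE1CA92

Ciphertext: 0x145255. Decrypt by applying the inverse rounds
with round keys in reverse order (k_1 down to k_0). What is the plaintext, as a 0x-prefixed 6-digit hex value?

s_0 = ciphertext = 0x145255
s_1 = InvRound(s_0, k_1) = 0x4C5145
s_2 = InvRound(s_1, k_0) = 0x19A4C5

0x19A4C5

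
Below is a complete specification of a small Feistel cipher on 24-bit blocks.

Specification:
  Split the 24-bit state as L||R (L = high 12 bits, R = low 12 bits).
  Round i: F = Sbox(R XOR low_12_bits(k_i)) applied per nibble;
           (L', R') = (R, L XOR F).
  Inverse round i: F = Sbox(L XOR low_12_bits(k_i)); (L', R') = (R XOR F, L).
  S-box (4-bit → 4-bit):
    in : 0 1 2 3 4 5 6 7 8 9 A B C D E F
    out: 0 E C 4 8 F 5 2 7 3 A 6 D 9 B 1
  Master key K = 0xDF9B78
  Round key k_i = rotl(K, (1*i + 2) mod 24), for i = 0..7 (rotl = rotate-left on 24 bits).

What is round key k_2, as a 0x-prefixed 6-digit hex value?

K = 0xDF9B78
k_0 = rotl(K, (1*0+2) mod 24) = rotl(K, 2) = 0x7E6DE3
k_1 = rotl(K, (1*1+2) mod 24) = rotl(K, 3) = 0xFCDBC6
k_2 = rotl(K, (1*2+2) mod 24) = rotl(K, 4) = 0xF9B78D

0xF9B78D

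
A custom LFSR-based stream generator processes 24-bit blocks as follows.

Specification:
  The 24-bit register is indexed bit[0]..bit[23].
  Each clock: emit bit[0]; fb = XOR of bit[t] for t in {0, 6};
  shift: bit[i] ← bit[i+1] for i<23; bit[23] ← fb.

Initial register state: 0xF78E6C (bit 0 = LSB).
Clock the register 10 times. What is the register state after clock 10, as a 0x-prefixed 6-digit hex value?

reg_0 = 0xF78E6C
clock 1: out=0, reg = 0xFBC736
clock 2: out=0, reg = 0x7DE39B
clock 3: out=1, reg = 0xBEF1CD
clock 4: out=1, reg = 0x5F78E6
clock 5: out=0, reg = 0xAFBC73
clock 6: out=1, reg = 0x57DE39
clock 7: out=1, reg = 0xABEF1C
clock 8: out=0, reg = 0x55F78E
clock 9: out=0, reg = 0x2AFBC7
clock 10: out=1, reg = 0x157DE3

0x157DE3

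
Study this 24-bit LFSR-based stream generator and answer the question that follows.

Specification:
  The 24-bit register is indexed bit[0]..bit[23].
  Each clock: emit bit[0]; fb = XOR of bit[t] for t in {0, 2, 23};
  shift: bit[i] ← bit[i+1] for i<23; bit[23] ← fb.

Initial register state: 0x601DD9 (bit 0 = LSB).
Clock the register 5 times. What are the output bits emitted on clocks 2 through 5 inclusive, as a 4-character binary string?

reg_0 = 0x601DD9
clock 1: out=1, reg = 0xB00EEC
clock 2: out=0, reg = 0x580776
clock 3: out=0, reg = 0xAC03BB
clock 4: out=1, reg = 0x5601DD
clock 5: out=1, reg = 0x2B00EE

0011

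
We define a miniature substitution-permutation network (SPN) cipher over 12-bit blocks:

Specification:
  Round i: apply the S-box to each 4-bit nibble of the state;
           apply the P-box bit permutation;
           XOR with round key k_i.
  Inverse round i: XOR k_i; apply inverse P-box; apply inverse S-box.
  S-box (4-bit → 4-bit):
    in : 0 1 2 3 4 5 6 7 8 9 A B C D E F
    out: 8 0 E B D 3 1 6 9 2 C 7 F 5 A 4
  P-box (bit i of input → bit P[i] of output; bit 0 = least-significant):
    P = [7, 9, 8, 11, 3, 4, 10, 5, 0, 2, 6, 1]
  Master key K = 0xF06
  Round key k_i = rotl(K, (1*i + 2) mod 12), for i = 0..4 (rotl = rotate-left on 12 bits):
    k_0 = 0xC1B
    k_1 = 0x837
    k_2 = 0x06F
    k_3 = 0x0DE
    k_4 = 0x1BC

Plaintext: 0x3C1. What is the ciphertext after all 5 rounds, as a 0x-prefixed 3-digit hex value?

s_0 = plaintext = 0x3C1
s_1 = Round(s_0, k_0) = 0x824
s_2 = Round(s_1, k_1) = 0x584
s_3 = Round(s_2, k_2) = 0x9C2
s_4 = Round(s_3, k_3) = 0xFE2
s_5 = Round(s_4, k_4) = 0xACC

0xACC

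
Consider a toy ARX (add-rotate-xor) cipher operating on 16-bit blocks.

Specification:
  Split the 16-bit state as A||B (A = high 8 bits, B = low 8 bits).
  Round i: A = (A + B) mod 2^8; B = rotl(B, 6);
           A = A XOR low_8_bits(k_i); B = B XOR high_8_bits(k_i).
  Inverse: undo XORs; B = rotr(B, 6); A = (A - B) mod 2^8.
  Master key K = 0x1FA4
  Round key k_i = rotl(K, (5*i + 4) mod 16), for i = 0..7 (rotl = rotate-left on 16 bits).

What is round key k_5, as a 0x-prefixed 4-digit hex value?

K = 0x1FA4
k_0 = rotl(K, (5*0+4) mod 16) = rotl(K, 4) = 0xFA41
k_1 = rotl(K, (5*1+4) mod 16) = rotl(K, 9) = 0x483F
k_2 = rotl(K, (5*2+4) mod 16) = rotl(K, 14) = 0x07E9
k_3 = rotl(K, (5*3+4) mod 16) = rotl(K, 3) = 0xFD20
k_4 = rotl(K, (5*4+4) mod 16) = rotl(K, 8) = 0xA41F
k_5 = rotl(K, (5*5+4) mod 16) = rotl(K, 13) = 0x83F4

0x83F4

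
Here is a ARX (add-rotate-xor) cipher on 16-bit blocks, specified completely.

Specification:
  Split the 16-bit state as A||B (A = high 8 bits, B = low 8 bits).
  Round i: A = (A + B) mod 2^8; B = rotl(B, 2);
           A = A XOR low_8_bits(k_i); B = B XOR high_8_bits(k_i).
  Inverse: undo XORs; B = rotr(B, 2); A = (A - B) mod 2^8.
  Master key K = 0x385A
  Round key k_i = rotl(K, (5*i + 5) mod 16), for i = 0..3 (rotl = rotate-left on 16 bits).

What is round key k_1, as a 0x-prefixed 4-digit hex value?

K = 0x385A
k_0 = rotl(K, (5*0+5) mod 16) = rotl(K, 5) = 0x0B47
k_1 = rotl(K, (5*1+5) mod 16) = rotl(K, 10) = 0x68E1

0x68E1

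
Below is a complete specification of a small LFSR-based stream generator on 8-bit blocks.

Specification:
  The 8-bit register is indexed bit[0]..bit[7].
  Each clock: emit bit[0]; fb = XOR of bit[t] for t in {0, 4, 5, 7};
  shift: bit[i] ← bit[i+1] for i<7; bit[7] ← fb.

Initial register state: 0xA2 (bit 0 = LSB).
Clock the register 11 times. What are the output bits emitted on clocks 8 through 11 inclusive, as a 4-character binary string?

reg_0 = 0xA2
clock 1: out=0, reg = 0x51
clock 2: out=1, reg = 0x28
clock 3: out=0, reg = 0x94
clock 4: out=0, reg = 0x4A
clock 5: out=0, reg = 0x25
clock 6: out=1, reg = 0x12
clock 7: out=0, reg = 0x89
clock 8: out=1, reg = 0x44
clock 9: out=0, reg = 0x22
clock 10: out=0, reg = 0x91
clock 11: out=1, reg = 0xC8

1001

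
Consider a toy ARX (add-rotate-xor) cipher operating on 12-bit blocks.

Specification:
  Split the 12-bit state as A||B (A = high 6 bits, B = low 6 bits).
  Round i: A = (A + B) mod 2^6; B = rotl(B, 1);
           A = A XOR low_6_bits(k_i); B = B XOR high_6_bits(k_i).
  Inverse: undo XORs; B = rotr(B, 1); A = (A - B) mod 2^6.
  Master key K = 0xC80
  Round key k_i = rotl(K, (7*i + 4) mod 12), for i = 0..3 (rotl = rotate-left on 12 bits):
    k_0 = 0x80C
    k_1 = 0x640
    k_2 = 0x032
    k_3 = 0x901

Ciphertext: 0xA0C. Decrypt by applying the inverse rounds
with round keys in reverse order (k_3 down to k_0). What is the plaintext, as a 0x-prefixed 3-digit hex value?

0x524

s_0 = ciphertext = 0xA0C
s_1 = InvRound(s_0, k_3) = 0x554
s_2 = InvRound(s_1, k_2) = 0x74A
s_3 = InvRound(s_2, k_1) = 0xD29
s_4 = InvRound(s_3, k_0) = 0x524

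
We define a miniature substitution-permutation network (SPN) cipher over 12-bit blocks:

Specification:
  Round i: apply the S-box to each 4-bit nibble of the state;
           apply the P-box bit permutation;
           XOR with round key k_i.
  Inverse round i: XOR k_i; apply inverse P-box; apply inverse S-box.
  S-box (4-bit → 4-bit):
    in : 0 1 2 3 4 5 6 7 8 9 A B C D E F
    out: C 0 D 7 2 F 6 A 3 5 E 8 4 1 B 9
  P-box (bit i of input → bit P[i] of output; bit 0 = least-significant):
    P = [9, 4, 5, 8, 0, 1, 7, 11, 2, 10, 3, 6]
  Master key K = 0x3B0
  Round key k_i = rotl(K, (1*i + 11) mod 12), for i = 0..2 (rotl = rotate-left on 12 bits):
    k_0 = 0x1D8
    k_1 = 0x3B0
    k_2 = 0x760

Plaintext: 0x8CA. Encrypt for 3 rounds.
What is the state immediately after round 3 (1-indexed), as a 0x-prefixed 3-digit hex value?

s_0 = plaintext = 0x8CA
s_1 = Round(s_0, k_0) = 0x46C
s_2 = Round(s_1, k_1) = 0x712
s_3 = Round(s_2, k_2) = 0x000

0x000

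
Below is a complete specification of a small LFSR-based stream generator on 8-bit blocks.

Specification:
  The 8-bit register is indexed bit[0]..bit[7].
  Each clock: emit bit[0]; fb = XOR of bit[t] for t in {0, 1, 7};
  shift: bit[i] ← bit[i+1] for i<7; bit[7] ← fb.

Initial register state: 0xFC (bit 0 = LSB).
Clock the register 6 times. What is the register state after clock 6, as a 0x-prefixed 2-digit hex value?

0x07

reg_0 = 0xFC
clock 1: out=0, reg = 0xFE
clock 2: out=0, reg = 0x7F
clock 3: out=1, reg = 0x3F
clock 4: out=1, reg = 0x1F
clock 5: out=1, reg = 0x0F
clock 6: out=1, reg = 0x07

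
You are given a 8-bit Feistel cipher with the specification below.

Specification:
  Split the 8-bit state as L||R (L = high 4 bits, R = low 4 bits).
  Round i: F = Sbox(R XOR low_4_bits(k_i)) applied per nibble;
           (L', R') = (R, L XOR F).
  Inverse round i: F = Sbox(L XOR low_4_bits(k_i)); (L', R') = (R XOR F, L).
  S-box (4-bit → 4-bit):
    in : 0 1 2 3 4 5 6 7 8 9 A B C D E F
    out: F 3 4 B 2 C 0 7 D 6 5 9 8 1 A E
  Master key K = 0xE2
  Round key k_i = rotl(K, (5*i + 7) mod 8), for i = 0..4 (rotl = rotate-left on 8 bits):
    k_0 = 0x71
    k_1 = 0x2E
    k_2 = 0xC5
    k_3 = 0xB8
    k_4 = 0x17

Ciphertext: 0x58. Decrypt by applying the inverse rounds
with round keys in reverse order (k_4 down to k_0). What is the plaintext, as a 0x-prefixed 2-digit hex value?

s_0 = ciphertext = 0x58
s_1 = InvRound(s_0, k_4) = 0xC5
s_2 = InvRound(s_1, k_3) = 0x7C
s_3 = InvRound(s_2, k_2) = 0x87
s_4 = InvRound(s_3, k_1) = 0x78
s_5 = InvRound(s_4, k_0) = 0x87

0x87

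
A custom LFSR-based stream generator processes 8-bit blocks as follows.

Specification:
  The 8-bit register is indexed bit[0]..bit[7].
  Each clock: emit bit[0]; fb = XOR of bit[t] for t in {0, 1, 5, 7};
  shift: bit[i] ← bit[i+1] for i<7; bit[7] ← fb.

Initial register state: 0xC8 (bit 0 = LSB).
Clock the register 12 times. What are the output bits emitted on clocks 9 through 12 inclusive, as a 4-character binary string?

1000

reg_0 = 0xC8
clock 1: out=0, reg = 0xE4
clock 2: out=0, reg = 0x72
clock 3: out=0, reg = 0x39
clock 4: out=1, reg = 0x1C
clock 5: out=0, reg = 0x0E
clock 6: out=0, reg = 0x87
clock 7: out=1, reg = 0xC3
clock 8: out=1, reg = 0xE1
clock 9: out=1, reg = 0xF0
clock 10: out=0, reg = 0x78
clock 11: out=0, reg = 0xBC
clock 12: out=0, reg = 0x5E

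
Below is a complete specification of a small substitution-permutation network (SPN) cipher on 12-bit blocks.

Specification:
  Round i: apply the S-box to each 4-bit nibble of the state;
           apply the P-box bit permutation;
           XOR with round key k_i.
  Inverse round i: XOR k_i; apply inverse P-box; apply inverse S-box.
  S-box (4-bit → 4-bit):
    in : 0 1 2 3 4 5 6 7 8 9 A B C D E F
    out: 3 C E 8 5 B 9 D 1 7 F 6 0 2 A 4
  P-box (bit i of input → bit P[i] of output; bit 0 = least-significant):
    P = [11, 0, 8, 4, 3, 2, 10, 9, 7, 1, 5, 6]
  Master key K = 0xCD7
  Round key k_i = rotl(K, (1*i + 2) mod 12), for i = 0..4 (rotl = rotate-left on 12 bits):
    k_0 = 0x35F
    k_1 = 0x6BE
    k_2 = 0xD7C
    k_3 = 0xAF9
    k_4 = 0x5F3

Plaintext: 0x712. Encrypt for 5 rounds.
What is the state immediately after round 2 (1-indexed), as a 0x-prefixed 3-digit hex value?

s_0 = plaintext = 0x712
s_1 = Round(s_0, k_0) = 0x4AE
s_2 = Round(s_1, k_1) = 0x003
s_3 = Round(s_2, k_2) = 0xDE2
s_4 = Round(s_3, k_3) = 0x9EE
s_5 = Round(s_4, k_4) = 0x744

0x003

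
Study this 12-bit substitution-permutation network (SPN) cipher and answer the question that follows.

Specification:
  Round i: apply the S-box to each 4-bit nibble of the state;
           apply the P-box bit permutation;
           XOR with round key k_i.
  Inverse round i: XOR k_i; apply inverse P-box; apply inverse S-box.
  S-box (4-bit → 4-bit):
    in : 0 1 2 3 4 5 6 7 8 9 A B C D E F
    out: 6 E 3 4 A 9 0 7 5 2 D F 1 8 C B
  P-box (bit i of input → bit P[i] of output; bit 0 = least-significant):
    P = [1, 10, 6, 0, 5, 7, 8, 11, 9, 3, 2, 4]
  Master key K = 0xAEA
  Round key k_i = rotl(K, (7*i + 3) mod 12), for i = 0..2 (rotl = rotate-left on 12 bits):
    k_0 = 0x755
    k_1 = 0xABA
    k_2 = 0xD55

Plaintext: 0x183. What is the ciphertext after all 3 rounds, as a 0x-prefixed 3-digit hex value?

0x482

s_0 = plaintext = 0x183
s_1 = Round(s_0, k_0) = 0x629
s_2 = Round(s_1, k_1) = 0xE1A
s_3 = Round(s_2, k_2) = 0x482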